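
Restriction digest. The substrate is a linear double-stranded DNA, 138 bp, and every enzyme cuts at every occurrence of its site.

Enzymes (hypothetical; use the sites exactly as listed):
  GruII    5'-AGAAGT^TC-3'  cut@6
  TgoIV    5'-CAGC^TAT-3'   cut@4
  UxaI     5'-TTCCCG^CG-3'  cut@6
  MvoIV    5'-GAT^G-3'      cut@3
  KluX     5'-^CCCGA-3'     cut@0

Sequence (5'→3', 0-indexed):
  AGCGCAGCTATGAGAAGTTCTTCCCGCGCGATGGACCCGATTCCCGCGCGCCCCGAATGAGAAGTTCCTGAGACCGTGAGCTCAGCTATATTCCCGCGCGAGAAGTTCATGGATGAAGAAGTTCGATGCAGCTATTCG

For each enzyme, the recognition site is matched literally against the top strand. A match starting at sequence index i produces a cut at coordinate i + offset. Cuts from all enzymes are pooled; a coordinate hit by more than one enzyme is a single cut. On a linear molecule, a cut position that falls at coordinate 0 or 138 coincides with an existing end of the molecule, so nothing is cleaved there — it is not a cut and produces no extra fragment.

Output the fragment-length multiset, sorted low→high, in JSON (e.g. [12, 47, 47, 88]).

[3,5,5,5,6,6,8,8,8,8,10,10,10,11,14,21]

Per-enzyme occurrences:
  GruII AGAAGTTC/6: at [12, 59, 100, 116] ⇒ [18, 65, 106, 122]
  TgoIV CAGCTAT/4: at [4, 82, 128] ⇒ [8, 86, 132]
  UxaI TTCCCGCG/6: at [20, 40, 90] ⇒ [26, 46, 96]
  MvoIV GATG/3: at [29, 111, 124] ⇒ [32, 114, 127]
  KluX CCCGA/0: at [35, 51] ⇒ [35, 51]

All cut coordinates (distinct, sorted): [8, 18, 26, 32, 35, 46, 51, 65, 86, 96, 106, 114, 122, 127, 132]

Fragments:
  [0,8): 8 bp
  [8,18): 10 bp
  [18,26): 8 bp
  [26,32): 6 bp
  [32,35): 3 bp
  [35,46): 11 bp
  [46,51): 5 bp
  [51,65): 14 bp
  [65,86): 21 bp
  [86,96): 10 bp
  [96,106): 10 bp
  [106,114): 8 bp
  [114,122): 8 bp
  [122,127): 5 bp
  [127,132): 5 bp
  [132,138): 6 bp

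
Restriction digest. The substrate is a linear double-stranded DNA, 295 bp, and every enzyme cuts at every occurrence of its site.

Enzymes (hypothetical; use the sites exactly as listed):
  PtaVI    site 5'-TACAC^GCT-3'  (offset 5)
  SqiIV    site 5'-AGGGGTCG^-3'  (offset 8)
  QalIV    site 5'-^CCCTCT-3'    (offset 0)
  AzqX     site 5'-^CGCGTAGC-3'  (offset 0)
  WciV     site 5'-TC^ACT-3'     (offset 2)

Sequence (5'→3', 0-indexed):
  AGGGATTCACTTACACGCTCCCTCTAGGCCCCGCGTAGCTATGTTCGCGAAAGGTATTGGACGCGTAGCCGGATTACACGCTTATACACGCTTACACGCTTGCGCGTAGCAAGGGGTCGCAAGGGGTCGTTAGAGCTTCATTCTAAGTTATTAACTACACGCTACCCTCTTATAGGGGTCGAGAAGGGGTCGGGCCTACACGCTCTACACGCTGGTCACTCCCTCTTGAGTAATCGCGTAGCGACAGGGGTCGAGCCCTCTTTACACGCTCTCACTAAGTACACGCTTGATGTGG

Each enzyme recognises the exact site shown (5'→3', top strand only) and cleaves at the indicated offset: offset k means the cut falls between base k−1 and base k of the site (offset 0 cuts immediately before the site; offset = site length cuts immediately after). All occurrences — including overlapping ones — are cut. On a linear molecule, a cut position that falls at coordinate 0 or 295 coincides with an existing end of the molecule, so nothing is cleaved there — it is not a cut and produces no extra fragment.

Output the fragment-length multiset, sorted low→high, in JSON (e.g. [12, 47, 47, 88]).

[2,3,3,4,5,6,7,8,8,8,9,9,10,10,11,11,11,12,12,14,17,17,18,19,30,31]

Scan for sites:
  PtaVI (TACACGCT, off=5): starts [11, 74, 84, 92, 155, 196, 205, 262, 279] → cuts [16, 79, 89, 97, 160, 201, 210, 267, 284]
  SqiIV (AGGGGTCG, off=8): starts [111, 121, 173, 184, 245] → cuts [119, 129, 181, 192, 253]
  QalIV (CCCTCT, off=0): starts [19, 164, 220, 255] → cuts [19, 164, 220, 255]
  AzqX (CGCGTAGC, off=0): starts [31, 61, 102, 234] → cuts [31, 61, 102, 234]
  WciV (TCACT, off=2): starts [6, 215, 271] → cuts [8, 217, 273]

All cut coordinates (distinct, sorted): [8, 16, 19, 31, 61, 79, 89, 97, 102, 119, 129, 160, 164, 181, 192, 201, 210, 217, 220, 234, 253, 255, 267, 273, 284]

Fragments:
  [0,8): 8 bp
  [8,16): 8 bp
  [16,19): 3 bp
  [19,31): 12 bp
  [31,61): 30 bp
  [61,79): 18 bp
  [79,89): 10 bp
  [89,97): 8 bp
  [97,102): 5 bp
  [102,119): 17 bp
  [119,129): 10 bp
  [129,160): 31 bp
  [160,164): 4 bp
  [164,181): 17 bp
  [181,192): 11 bp
  [192,201): 9 bp
  [201,210): 9 bp
  [210,217): 7 bp
  [217,220): 3 bp
  [220,234): 14 bp
  [234,253): 19 bp
  [253,255): 2 bp
  [255,267): 12 bp
  [267,273): 6 bp
  [273,284): 11 bp
  [284,295): 11 bp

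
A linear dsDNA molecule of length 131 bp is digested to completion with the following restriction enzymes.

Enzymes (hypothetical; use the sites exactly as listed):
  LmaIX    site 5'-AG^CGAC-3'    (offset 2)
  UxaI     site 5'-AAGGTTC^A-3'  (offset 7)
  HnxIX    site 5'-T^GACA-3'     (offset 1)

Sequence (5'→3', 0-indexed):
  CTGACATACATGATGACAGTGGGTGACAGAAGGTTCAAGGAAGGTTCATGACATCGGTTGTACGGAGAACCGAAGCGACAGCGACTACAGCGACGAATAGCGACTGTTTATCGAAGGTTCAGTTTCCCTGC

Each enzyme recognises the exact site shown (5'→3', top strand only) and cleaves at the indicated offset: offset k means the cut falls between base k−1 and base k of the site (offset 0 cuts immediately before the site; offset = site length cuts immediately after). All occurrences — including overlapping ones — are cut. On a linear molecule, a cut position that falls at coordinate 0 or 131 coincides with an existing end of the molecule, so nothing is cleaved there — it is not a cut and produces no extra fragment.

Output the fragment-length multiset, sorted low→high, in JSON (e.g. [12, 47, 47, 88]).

Per-enzyme occurrences:
  LmaIX AGCGAC/2: at [73, 79, 88, 98] ⇒ [75, 81, 90, 100]
  UxaI AAGGTTCA/7: at [29, 40, 113] ⇒ [36, 47, 120]
  HnxIX TGACA/1: at [1, 13, 23, 48] ⇒ [2, 14, 24, 49]

Pooled cuts: [2, 14, 24, 36, 47, 49, 75, 81, 90, 100, 120]

Fragment lengths:
  [0,2): 2 bp
  [2,14): 12 bp
  [14,24): 10 bp
  [24,36): 12 bp
  [36,47): 11 bp
  [47,49): 2 bp
  [49,75): 26 bp
  [75,81): 6 bp
  [81,90): 9 bp
  [90,100): 10 bp
  [100,120): 20 bp
  [120,131): 11 bp

[2,2,6,9,10,10,11,11,12,12,20,26]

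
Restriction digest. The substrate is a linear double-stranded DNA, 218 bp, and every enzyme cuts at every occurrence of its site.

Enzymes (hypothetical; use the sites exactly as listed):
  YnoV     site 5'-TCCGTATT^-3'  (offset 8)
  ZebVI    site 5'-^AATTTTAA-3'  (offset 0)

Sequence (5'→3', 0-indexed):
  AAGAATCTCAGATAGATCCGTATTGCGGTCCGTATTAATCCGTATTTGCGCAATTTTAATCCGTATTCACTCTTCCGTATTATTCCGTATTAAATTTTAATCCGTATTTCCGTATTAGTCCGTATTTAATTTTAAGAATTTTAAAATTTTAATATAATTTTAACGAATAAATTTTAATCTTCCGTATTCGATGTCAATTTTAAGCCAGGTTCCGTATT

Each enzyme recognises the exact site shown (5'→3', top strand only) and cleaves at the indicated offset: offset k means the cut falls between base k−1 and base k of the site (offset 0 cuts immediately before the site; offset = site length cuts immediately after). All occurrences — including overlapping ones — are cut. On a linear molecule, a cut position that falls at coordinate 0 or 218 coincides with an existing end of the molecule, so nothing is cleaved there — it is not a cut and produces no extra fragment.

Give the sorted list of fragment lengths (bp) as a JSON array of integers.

[1,1,5,7,8,8,9,10,10,10,11,12,14,14,16,16,19,23,24]

Per-enzyme occurrences:
  YnoV TCCGTATT/8: at [16, 28, 38, 59, 73, 83, 100, 108, 118, 180, 210] ⇒ [24, 36, 46, 67, 81, 91, 108, 116, 126, 188] (position 218 is a terminus of the linear molecule — no cut)
  ZebVI AATTTTAA/0: at [51, 92, 127, 136, 144, 155, 169, 195] ⇒ [51, 92, 127, 136, 144, 155, 169, 195]

All cut coordinates (distinct, sorted): [24, 36, 46, 51, 67, 81, 91, 92, 108, 116, 126, 127, 136, 144, 155, 169, 188, 195]

Fragment lengths:
  [0,24): 24 bp
  [24,36): 12 bp
  [36,46): 10 bp
  [46,51): 5 bp
  [51,67): 16 bp
  [67,81): 14 bp
  [81,91): 10 bp
  [91,92): 1 bp
  [92,108): 16 bp
  [108,116): 8 bp
  [116,126): 10 bp
  [126,127): 1 bp
  [127,136): 9 bp
  [136,144): 8 bp
  [144,155): 11 bp
  [155,169): 14 bp
  [169,188): 19 bp
  [188,195): 7 bp
  [195,218): 23 bp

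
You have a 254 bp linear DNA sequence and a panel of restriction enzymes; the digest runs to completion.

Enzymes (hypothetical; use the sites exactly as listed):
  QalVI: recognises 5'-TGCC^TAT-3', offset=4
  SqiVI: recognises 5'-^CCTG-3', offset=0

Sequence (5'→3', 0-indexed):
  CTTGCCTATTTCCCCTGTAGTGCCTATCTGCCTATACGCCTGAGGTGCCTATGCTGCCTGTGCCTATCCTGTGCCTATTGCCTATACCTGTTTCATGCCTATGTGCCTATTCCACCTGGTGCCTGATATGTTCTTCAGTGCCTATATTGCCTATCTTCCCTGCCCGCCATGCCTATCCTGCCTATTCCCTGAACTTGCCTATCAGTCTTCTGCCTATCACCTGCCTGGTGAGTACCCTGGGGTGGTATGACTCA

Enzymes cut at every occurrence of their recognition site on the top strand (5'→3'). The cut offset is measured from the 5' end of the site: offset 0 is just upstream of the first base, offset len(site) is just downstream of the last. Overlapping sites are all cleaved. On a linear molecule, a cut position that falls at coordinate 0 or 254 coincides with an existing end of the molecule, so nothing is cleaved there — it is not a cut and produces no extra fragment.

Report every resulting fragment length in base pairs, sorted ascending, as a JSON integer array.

Scan for sites:
  QalVI (TGCCTAT, off=4): starts [2, 20, 28, 45, 60, 71, 78, 95, 103, 138, 147, 169, 178, 195, 210] → cuts [6, 24, 32, 49, 64, 75, 82, 99, 107, 142, 151, 173, 182, 199, 214]
  SqiVI (CCTG, off=0): starts [13, 38, 56, 67, 86, 114, 121, 158, 176, 187, 219, 223, 235] → cuts [13, 38, 56, 67, 86, 114, 121, 158, 176, 187, 219, 223, 235]

All cut coordinates (distinct, sorted): [6, 13, 24, 32, 38, 49, 56, 64, 67, 75, 82, 86, 99, 107, 114, 121, 142, 151, 158, 173, 176, 182, 187, 199, 214, 219, 223, 235]

Fragments:
  [0,6): 6 bp
  [6,13): 7 bp
  [13,24): 11 bp
  [24,32): 8 bp
  [32,38): 6 bp
  [38,49): 11 bp
  [49,56): 7 bp
  [56,64): 8 bp
  [64,67): 3 bp
  [67,75): 8 bp
  [75,82): 7 bp
  [82,86): 4 bp
  [86,99): 13 bp
  [99,107): 8 bp
  [107,114): 7 bp
  [114,121): 7 bp
  [121,142): 21 bp
  [142,151): 9 bp
  [151,158): 7 bp
  [158,173): 15 bp
  [173,176): 3 bp
  [176,182): 6 bp
  [182,187): 5 bp
  [187,199): 12 bp
  [199,214): 15 bp
  [214,219): 5 bp
  [219,223): 4 bp
  [223,235): 12 bp
  [235,254): 19 bp

[3,3,4,4,5,5,6,6,6,7,7,7,7,7,7,8,8,8,8,9,11,11,12,12,13,15,15,19,21]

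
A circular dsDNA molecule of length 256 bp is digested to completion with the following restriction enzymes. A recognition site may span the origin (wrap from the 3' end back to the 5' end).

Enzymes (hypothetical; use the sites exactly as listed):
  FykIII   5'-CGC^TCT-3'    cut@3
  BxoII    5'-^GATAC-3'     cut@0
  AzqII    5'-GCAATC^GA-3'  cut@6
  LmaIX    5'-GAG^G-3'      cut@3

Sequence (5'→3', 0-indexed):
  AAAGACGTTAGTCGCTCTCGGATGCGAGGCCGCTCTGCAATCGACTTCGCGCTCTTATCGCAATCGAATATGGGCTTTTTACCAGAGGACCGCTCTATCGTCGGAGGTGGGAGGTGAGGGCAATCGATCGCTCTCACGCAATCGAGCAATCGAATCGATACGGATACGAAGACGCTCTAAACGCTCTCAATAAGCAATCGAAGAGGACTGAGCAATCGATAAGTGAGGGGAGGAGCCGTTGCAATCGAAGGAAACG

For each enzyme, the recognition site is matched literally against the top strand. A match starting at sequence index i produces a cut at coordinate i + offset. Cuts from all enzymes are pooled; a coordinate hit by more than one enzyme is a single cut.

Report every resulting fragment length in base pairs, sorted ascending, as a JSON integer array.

Per-enzyme occurrences:
  FykIII CGCTCT/3: at [12, 30, 49, 90, 128, 172, 181] ⇒ [15, 33, 52, 93, 131, 175, 184]
  BxoII GATAC/0: at [156, 162] ⇒ [156, 162]
  AzqII GCAATCGA/6: at [36, 59, 119, 137, 145, 193, 211, 240] ⇒ [42, 65, 125, 143, 151, 199, 217, 246]
  LmaIX GAGG/3: at [25, 84, 103, 110, 115, 202, 224, 229] ⇒ [28, 87, 106, 113, 118, 205, 227, 232]

All cut coordinates (distinct, sorted): [15, 28, 33, 42, 52, 65, 87, 93, 106, 113, 118, 125, 131, 143, 151, 156, 162, 175, 184, 199, 205, 217, 227, 232, 246]

Fragments:
  15→28: 13 bp
  28→33: 5 bp
  33→42: 9 bp
  42→52: 10 bp
  52→65: 13 bp
  65→87: 22 bp
  87→93: 6 bp
  93→106: 13 bp
  106→113: 7 bp
  113→118: 5 bp
  118→125: 7 bp
  125→131: 6 bp
  131→143: 12 bp
  143→151: 8 bp
  151→156: 5 bp
  156→162: 6 bp
  162→175: 13 bp
  175→184: 9 bp
  184→199: 15 bp
  199→205: 6 bp
  205→217: 12 bp
  217→227: 10 bp
  227→232: 5 bp
  232→246: 14 bp
  246→15 (wrap): 256-246+15 = 25 bp

[5,5,5,5,6,6,6,6,7,7,8,9,9,10,10,12,12,13,13,13,13,14,15,22,25]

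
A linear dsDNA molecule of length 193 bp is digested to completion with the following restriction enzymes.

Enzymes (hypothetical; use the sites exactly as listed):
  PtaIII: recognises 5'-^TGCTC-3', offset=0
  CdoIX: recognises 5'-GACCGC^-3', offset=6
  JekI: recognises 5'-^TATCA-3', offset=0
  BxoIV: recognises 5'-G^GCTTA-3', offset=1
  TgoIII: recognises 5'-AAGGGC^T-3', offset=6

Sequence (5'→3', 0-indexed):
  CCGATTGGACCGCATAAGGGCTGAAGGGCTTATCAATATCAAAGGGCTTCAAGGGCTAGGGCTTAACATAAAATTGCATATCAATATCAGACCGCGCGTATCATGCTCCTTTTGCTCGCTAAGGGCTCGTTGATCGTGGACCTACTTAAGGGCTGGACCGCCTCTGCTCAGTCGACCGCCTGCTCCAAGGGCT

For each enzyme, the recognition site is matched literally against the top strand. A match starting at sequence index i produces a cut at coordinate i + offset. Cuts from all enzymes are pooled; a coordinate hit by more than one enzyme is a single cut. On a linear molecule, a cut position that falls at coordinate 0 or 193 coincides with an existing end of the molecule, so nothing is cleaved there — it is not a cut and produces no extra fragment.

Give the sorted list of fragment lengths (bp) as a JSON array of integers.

[1,1,1,2,3,3,4,5,6,6,6,8,8,9,9,11,11,12,13,14,15,18,27]

Scan for sites:
  PtaIII (TGCTC, off=0): starts [103, 112, 164, 180] → cuts [103, 112, 164, 180]
  CdoIX (GACCGC, off=6): starts [7, 89, 155, 173] → cuts [13, 95, 161, 179]
  JekI (TATCA, off=0): starts [30, 36, 78, 84, 98] → cuts [30, 36, 78, 84, 98]
  BxoIV (GGCTTA, off=1): starts [26, 59] → cuts [27, 60]
  TgoIII (AAGGGCT, off=6): starts [15, 23, 41, 50, 120, 147, 186] → cuts [21, 29, 47, 56, 126, 153, 192]

Pooled cuts: [13, 21, 27, 29, 30, 36, 47, 56, 60, 78, 84, 95, 98, 103, 112, 126, 153, 161, 164, 179, 180, 192]

Fragments:
  [0,13): 13 bp
  [13,21): 8 bp
  [21,27): 6 bp
  [27,29): 2 bp
  [29,30): 1 bp
  [30,36): 6 bp
  [36,47): 11 bp
  [47,56): 9 bp
  [56,60): 4 bp
  [60,78): 18 bp
  [78,84): 6 bp
  [84,95): 11 bp
  [95,98): 3 bp
  [98,103): 5 bp
  [103,112): 9 bp
  [112,126): 14 bp
  [126,153): 27 bp
  [153,161): 8 bp
  [161,164): 3 bp
  [164,179): 15 bp
  [179,180): 1 bp
  [180,192): 12 bp
  [192,193): 1 bp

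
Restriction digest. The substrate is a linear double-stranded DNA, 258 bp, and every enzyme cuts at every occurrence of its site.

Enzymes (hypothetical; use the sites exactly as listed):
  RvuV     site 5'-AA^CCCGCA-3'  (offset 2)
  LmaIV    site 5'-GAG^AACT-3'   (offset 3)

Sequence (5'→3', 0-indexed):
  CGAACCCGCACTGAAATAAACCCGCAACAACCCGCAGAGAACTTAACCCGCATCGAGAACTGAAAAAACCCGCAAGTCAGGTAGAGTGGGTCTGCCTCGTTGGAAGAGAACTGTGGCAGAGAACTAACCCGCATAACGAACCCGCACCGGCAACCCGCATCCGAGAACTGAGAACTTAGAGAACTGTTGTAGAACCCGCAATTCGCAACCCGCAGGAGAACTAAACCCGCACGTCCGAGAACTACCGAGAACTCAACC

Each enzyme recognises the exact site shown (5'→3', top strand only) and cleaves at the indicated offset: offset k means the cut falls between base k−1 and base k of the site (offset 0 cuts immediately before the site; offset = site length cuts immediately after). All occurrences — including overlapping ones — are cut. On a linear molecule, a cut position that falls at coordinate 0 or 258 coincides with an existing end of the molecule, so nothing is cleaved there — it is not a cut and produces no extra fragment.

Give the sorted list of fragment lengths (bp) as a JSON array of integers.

[4,6,7,7,7,9,9,9,10,10,10,11,11,12,13,13,13,13,14,14,16,40]

Scan for sites:
  RvuV (AACCCGCA, off=2): starts [2, 18, 28, 44, 66, 125, 138, 151, 192, 206, 223] → cuts [4, 20, 30, 46, 68, 127, 140, 153, 194, 208, 225]
  LmaIV (GAGAACT, off=3): starts [36, 54, 105, 118, 162, 169, 178, 215, 236, 246] → cuts [39, 57, 108, 121, 165, 172, 181, 218, 239, 249]

Pooled cuts: [4, 20, 30, 39, 46, 57, 68, 108, 121, 127, 140, 153, 165, 172, 181, 194, 208, 218, 225, 239, 249]

Fragment lengths:
  [0,4): 4 bp
  [4,20): 16 bp
  [20,30): 10 bp
  [30,39): 9 bp
  [39,46): 7 bp
  [46,57): 11 bp
  [57,68): 11 bp
  [68,108): 40 bp
  [108,121): 13 bp
  [121,127): 6 bp
  [127,140): 13 bp
  [140,153): 13 bp
  [153,165): 12 bp
  [165,172): 7 bp
  [172,181): 9 bp
  [181,194): 13 bp
  [194,208): 14 bp
  [208,218): 10 bp
  [218,225): 7 bp
  [225,239): 14 bp
  [239,249): 10 bp
  [249,258): 9 bp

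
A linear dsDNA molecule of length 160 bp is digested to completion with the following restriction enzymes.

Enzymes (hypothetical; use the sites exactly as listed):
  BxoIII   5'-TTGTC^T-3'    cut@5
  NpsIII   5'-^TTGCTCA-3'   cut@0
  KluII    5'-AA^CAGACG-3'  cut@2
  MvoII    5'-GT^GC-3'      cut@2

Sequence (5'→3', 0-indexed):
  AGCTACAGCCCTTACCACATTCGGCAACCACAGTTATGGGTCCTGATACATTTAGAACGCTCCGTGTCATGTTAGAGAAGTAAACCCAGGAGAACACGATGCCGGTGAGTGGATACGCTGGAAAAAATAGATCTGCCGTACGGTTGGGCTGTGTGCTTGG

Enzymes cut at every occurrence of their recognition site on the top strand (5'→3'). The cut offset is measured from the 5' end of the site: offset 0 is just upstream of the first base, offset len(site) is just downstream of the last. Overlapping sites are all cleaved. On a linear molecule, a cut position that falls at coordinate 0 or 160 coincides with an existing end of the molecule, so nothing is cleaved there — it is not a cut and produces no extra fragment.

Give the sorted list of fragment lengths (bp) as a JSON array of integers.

[6,154]

Scan for sites:
  BxoIII (TTGTCT, off=5): no sites
  NpsIII (TTGCTCA, off=0): no sites
  KluII (AACAGACG, off=2): no sites
  MvoII (GTGC, off=2): starts [152] → cuts [154]

All cut coordinates (distinct, sorted): [154]

Fragment lengths:
  [0,154): 154 bp
  [154,160): 6 bp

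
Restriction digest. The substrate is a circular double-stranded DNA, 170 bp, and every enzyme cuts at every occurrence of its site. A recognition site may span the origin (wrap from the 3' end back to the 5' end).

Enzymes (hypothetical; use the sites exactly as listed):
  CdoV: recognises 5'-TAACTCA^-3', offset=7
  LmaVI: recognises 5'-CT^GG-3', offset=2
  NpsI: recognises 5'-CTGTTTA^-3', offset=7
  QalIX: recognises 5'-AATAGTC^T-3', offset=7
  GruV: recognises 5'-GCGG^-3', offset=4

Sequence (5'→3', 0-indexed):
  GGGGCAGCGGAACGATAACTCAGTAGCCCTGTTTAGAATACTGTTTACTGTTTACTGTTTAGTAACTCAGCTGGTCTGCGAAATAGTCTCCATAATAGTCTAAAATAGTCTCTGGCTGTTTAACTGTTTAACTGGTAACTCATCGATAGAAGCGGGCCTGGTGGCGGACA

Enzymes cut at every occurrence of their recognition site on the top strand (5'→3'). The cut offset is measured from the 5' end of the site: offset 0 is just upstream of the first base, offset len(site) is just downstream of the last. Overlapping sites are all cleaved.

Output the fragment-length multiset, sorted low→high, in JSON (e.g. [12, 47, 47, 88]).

Site scan:
  CdoV TAACTCA/7: at [15, 62, 135] ⇒ [22, 69, 142]
  LmaVI CTGG/2: at [70, 111, 131, 157] ⇒ [72, 113, 133, 159]
  NpsI CTGTTTA/7: at [28, 40, 47, 54, 115, 123] ⇒ [35, 47, 54, 61, 122, 130]
  QalIX AATAGTCT/7: at [81, 93, 103] ⇒ [88, 100, 110]
  GruV GCGG/4: at [6, 151, 163] ⇒ [10, 155, 167]

Pooled cuts: [10, 22, 35, 47, 54, 61, 69, 72, 88, 100, 110, 113, 122, 130, 133, 142, 155, 159, 167]

Fragment lengths:
  10→22: 12 bp
  22→35: 13 bp
  35→47: 12 bp
  47→54: 7 bp
  54→61: 7 bp
  61→69: 8 bp
  69→72: 3 bp
  72→88: 16 bp
  88→100: 12 bp
  100→110: 10 bp
  110→113: 3 bp
  113→122: 9 bp
  122→130: 8 bp
  130→133: 3 bp
  133→142: 9 bp
  142→155: 13 bp
  155→159: 4 bp
  159→167: 8 bp
  167→10 (wrap): 170-167+10 = 13 bp

[3,3,3,4,7,7,8,8,8,9,9,10,12,12,12,13,13,13,16]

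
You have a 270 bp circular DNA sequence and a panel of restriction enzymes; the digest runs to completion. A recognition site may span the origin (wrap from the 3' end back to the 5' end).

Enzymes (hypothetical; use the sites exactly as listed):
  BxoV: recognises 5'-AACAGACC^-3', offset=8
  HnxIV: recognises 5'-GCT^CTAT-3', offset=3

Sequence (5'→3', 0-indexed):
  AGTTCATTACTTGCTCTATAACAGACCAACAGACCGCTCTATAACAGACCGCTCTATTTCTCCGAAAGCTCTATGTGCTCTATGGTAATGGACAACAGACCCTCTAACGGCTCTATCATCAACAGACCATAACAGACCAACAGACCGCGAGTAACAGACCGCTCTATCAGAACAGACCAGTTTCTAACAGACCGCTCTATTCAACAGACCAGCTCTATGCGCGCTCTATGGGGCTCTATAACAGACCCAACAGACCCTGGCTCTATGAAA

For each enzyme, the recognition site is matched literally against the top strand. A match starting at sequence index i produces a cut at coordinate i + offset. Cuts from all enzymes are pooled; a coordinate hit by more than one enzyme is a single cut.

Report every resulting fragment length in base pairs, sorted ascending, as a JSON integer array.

Per-enzyme occurrences:
  BxoV (AACAGACC, off=8): starts [19, 27, 42, 93, 120, 130, 138, 152, 170, 185, 202, 239, 248] → cuts [27, 35, 50, 101, 128, 138, 146, 160, 178, 193, 210, 247, 256]
  HnxIV (GCTCTAT, off=3): starts [12, 35, 50, 67, 76, 109, 160, 193, 211, 222, 232, 259] → cuts [15, 38, 53, 70, 79, 112, 163, 196, 214, 225, 235, 262]

Pooled cuts: [15, 27, 35, 38, 50, 53, 70, 79, 101, 112, 128, 138, 146, 160, 163, 178, 193, 196, 210, 214, 225, 235, 247, 256, 262]

Fragments:
  15→27: 12 bp
  27→35: 8 bp
  35→38: 3 bp
  38→50: 12 bp
  50→53: 3 bp
  53→70: 17 bp
  70→79: 9 bp
  79→101: 22 bp
  101→112: 11 bp
  112→128: 16 bp
  128→138: 10 bp
  138→146: 8 bp
  146→160: 14 bp
  160→163: 3 bp
  163→178: 15 bp
  178→193: 15 bp
  193→196: 3 bp
  196→210: 14 bp
  210→214: 4 bp
  214→225: 11 bp
  225→235: 10 bp
  235→247: 12 bp
  247→256: 9 bp
  256→262: 6 bp
  262→15 (wrap): 270-262+15 = 23 bp

[3,3,3,3,4,6,8,8,9,9,10,10,11,11,12,12,12,14,14,15,15,16,17,22,23]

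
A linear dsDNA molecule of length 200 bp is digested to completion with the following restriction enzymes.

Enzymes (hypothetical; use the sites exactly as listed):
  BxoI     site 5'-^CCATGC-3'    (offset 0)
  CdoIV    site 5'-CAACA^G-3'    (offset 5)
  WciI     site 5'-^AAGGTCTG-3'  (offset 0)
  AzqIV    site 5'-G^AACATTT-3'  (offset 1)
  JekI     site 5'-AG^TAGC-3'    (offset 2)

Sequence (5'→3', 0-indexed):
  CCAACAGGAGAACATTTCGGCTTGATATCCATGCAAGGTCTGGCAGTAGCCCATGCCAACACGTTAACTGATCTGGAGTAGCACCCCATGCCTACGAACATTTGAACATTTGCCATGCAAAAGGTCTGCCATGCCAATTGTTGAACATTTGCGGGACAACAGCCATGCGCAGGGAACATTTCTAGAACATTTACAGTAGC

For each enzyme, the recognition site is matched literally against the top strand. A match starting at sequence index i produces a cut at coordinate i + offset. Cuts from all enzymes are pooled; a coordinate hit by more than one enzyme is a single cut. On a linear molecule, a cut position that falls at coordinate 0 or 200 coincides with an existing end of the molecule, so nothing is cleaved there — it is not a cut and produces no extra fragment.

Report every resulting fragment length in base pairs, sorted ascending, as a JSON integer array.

Per-enzyme occurrences:
  BxoI CCATGC/0: at [28, 50, 85, 112, 128, 162] ⇒ [28, 50, 85, 112, 128, 162]
  CdoIV CAACAG/5: at [1, 156] ⇒ [6, 161]
  WciI AAGGTCTG/0: at [34, 120] ⇒ [34, 120]
  AzqIV GAACATTT/1: at [9, 95, 103, 142, 173, 184] ⇒ [10, 96, 104, 143, 174, 185]
  JekI AGTAGC/2: at [44, 76, 194] ⇒ [46, 78, 196]

Pooled cuts: [6, 10, 28, 34, 46, 50, 78, 85, 96, 104, 112, 120, 128, 143, 161, 162, 174, 185, 196]

Fragment lengths:
  [0,6): 6 bp
  [6,10): 4 bp
  [10,28): 18 bp
  [28,34): 6 bp
  [34,46): 12 bp
  [46,50): 4 bp
  [50,78): 28 bp
  [78,85): 7 bp
  [85,96): 11 bp
  [96,104): 8 bp
  [104,112): 8 bp
  [112,120): 8 bp
  [120,128): 8 bp
  [128,143): 15 bp
  [143,161): 18 bp
  [161,162): 1 bp
  [162,174): 12 bp
  [174,185): 11 bp
  [185,196): 11 bp
  [196,200): 4 bp

[1,4,4,4,6,6,7,8,8,8,8,11,11,11,12,12,15,18,18,28]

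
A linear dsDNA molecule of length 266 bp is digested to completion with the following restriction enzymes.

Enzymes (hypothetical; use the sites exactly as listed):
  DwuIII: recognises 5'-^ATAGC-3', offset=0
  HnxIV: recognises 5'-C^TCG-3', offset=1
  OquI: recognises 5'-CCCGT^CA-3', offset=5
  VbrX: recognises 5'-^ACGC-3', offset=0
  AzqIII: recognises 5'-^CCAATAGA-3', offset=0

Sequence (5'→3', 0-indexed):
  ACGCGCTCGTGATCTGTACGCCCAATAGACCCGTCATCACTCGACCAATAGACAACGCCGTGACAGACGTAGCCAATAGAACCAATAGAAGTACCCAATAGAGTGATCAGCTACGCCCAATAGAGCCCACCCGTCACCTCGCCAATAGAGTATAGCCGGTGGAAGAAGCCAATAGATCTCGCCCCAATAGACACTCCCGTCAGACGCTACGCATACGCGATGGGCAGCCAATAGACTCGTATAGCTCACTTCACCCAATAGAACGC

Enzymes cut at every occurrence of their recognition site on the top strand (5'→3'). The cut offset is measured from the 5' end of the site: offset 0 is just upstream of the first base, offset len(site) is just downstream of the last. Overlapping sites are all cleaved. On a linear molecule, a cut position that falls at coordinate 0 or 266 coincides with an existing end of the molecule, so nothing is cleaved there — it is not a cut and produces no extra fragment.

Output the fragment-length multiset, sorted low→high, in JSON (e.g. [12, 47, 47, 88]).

Per-enzyme occurrences:
  DwuIII ATAGC/0: at [151, 240] ⇒ [151, 240]
  HnxIV CTCG/1: at [5, 39, 137, 177, 235] ⇒ [6, 40, 138, 178, 236]
  OquI CCCGTCA/5: at [29, 129, 195] ⇒ [34, 134, 200]
  VbrX ACGC/0: at [0, 17, 54, 112, 203, 208, 214, 262] ⇒ [17, 54, 112, 203, 208, 214, 262] (position 0 is a terminus of the linear molecule — no cut)
  AzqIII CCAATAGA/0: at [21, 44, 72, 81, 94, 116, 141, 168, 183, 227, 254] ⇒ [21, 44, 72, 81, 94, 116, 141, 168, 183, 227, 254]

All cut coordinates (distinct, sorted): [6, 17, 21, 34, 40, 44, 54, 72, 81, 94, 112, 116, 134, 138, 141, 151, 168, 178, 183, 200, 203, 208, 214, 227, 236, 240, 254, 262]

Fragments:
  [0,6): 6 bp
  [6,17): 11 bp
  [17,21): 4 bp
  [21,34): 13 bp
  [34,40): 6 bp
  [40,44): 4 bp
  [44,54): 10 bp
  [54,72): 18 bp
  [72,81): 9 bp
  [81,94): 13 bp
  [94,112): 18 bp
  [112,116): 4 bp
  [116,134): 18 bp
  [134,138): 4 bp
  [138,141): 3 bp
  [141,151): 10 bp
  [151,168): 17 bp
  [168,178): 10 bp
  [178,183): 5 bp
  [183,200): 17 bp
  [200,203): 3 bp
  [203,208): 5 bp
  [208,214): 6 bp
  [214,227): 13 bp
  [227,236): 9 bp
  [236,240): 4 bp
  [240,254): 14 bp
  [254,262): 8 bp
  [262,266): 4 bp

[3,3,4,4,4,4,4,4,5,5,6,6,6,8,9,9,10,10,10,11,13,13,13,14,17,17,18,18,18]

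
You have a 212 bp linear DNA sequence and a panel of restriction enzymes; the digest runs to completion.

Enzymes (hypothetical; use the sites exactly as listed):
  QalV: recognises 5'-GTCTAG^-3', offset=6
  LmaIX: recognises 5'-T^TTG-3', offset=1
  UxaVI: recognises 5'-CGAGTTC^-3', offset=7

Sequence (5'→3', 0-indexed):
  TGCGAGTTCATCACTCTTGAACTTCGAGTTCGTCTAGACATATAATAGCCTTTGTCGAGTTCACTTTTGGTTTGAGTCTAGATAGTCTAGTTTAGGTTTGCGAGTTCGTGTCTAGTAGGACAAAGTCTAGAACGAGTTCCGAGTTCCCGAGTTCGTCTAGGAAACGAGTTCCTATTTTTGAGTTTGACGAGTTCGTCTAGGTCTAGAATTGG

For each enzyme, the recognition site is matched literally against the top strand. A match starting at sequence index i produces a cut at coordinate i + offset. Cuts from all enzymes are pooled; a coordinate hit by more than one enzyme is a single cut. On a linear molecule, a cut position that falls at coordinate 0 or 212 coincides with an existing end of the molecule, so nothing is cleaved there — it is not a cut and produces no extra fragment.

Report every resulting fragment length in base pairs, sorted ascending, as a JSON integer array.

Scan for sites:
  QalV (GTCTAG, off=6): starts [31, 75, 84, 109, 124, 154, 194, 200] → cuts [37, 81, 90, 115, 130, 160, 200, 206]
  LmaIX (TTTG, off=1): starts [50, 65, 70, 96, 176, 182] → cuts [51, 66, 71, 97, 177, 183]
  UxaVI (CGAGTTC, off=7): starts [2, 24, 55, 100, 132, 139, 147, 164, 187] → cuts [9, 31, 62, 107, 139, 146, 154, 171, 194]

All cut coordinates (distinct, sorted): [9, 31, 37, 51, 62, 66, 71, 81, 90, 97, 107, 115, 130, 139, 146, 154, 160, 171, 177, 183, 194, 200, 206]

Fragment lengths:
  [0,9): 9 bp
  [9,31): 22 bp
  [31,37): 6 bp
  [37,51): 14 bp
  [51,62): 11 bp
  [62,66): 4 bp
  [66,71): 5 bp
  [71,81): 10 bp
  [81,90): 9 bp
  [90,97): 7 bp
  [97,107): 10 bp
  [107,115): 8 bp
  [115,130): 15 bp
  [130,139): 9 bp
  [139,146): 7 bp
  [146,154): 8 bp
  [154,160): 6 bp
  [160,171): 11 bp
  [171,177): 6 bp
  [177,183): 6 bp
  [183,194): 11 bp
  [194,200): 6 bp
  [200,206): 6 bp
  [206,212): 6 bp

[4,5,6,6,6,6,6,6,6,7,7,8,8,9,9,9,10,10,11,11,11,14,15,22]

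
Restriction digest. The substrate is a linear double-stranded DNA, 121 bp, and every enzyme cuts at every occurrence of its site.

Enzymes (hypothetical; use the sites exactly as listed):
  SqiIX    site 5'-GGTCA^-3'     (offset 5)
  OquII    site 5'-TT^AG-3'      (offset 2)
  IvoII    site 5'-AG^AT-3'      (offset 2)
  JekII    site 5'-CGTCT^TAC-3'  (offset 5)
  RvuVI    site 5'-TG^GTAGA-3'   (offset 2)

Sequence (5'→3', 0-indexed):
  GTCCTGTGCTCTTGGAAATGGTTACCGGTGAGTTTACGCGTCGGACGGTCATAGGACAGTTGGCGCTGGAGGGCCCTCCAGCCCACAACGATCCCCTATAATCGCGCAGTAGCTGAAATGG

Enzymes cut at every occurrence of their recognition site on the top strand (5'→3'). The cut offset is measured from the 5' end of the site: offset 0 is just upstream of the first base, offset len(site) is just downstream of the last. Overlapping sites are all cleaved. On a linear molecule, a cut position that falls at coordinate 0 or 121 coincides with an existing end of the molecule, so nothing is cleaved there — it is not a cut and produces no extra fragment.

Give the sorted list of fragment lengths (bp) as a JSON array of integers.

Scan for sites:
  SqiIX GGTCA/5: at [46] ⇒ [51]
  OquII (TTAG, off=2): no sites
  IvoII (AGAT, off=2): no sites
  JekII (CGTCTTAC, off=5): no sites
  RvuVI (TGGTAGA, off=2): no sites

All cut coordinates (distinct, sorted): [51]

Fragments:
  [0,51): 51 bp
  [51,121): 70 bp

[51,70]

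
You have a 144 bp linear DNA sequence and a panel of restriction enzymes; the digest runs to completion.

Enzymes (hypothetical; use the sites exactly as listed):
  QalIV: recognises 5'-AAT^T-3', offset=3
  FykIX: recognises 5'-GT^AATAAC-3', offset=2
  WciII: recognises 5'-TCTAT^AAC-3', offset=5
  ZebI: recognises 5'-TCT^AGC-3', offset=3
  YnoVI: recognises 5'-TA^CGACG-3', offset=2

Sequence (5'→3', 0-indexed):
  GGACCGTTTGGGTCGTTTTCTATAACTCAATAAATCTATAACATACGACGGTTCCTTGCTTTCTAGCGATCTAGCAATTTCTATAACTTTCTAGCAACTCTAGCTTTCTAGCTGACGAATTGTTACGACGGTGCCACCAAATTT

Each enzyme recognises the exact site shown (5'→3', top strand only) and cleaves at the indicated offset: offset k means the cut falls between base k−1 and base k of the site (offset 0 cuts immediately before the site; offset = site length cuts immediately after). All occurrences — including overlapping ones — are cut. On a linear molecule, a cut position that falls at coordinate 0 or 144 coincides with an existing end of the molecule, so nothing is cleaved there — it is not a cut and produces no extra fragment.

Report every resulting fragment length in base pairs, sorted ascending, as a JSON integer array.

[2,5,6,6,6,8,8,8,9,11,16,17,19,23]

Scan for sites:
  QalIV AATT/3: at [75, 117, 139] ⇒ [78, 120, 142]
  FykIX (GTAATAAC, off=2): no sites
  WciII TCTATAAC/5: at [18, 34, 79] ⇒ [23, 39, 84]
  ZebI TCTAGC/3: at [61, 69, 89, 98, 106] ⇒ [64, 72, 92, 101, 109]
  YnoVI TACGACG/2: at [43, 123] ⇒ [45, 125]

All cut coordinates (distinct, sorted): [23, 39, 45, 64, 72, 78, 84, 92, 101, 109, 120, 125, 142]

Fragment lengths:
  [0,23): 23 bp
  [23,39): 16 bp
  [39,45): 6 bp
  [45,64): 19 bp
  [64,72): 8 bp
  [72,78): 6 bp
  [78,84): 6 bp
  [84,92): 8 bp
  [92,101): 9 bp
  [101,109): 8 bp
  [109,120): 11 bp
  [120,125): 5 bp
  [125,142): 17 bp
  [142,144): 2 bp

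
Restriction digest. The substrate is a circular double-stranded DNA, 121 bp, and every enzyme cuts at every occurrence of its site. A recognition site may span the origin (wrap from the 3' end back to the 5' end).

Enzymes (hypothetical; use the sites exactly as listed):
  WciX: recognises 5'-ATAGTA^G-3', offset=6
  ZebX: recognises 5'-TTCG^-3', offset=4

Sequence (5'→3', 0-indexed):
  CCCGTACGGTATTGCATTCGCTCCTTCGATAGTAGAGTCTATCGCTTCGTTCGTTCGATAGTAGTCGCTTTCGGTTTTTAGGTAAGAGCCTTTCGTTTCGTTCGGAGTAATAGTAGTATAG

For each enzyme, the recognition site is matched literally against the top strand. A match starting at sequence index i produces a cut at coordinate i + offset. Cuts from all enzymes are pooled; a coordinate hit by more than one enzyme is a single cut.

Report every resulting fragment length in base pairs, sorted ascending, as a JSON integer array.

[4,4,4,5,6,6,8,10,11,15,22,26]

Per-enzyme occurrences:
  WciX (ATAGTAG, off=6): starts [28, 57, 109] → cuts [34, 63, 115]
  ZebX (TTCG, off=4): starts [16, 24, 45, 49, 53, 69, 91, 96, 100] → cuts [20, 28, 49, 53, 57, 73, 95, 100, 104]

All cut coordinates (distinct, sorted): [20, 28, 34, 49, 53, 57, 63, 73, 95, 100, 104, 115]

Fragments:
  20→28: 8 bp
  28→34: 6 bp
  34→49: 15 bp
  49→53: 4 bp
  53→57: 4 bp
  57→63: 6 bp
  63→73: 10 bp
  73→95: 22 bp
  95→100: 5 bp
  100→104: 4 bp
  104→115: 11 bp
  115→20 (wrap): 121-115+20 = 26 bp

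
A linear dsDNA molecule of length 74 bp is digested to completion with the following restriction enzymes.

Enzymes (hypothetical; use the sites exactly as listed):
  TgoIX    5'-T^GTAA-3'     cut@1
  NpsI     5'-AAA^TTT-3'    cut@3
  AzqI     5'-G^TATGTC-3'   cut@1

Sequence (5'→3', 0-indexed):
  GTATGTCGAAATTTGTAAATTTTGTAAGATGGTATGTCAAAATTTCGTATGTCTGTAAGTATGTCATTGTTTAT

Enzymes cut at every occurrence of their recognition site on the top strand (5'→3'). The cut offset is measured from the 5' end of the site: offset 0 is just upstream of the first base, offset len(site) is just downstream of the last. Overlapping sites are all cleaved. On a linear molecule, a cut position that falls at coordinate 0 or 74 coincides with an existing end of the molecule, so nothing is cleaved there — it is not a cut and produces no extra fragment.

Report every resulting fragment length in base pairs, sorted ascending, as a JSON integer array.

[1,3,4,5,5,5,7,9,10,10,15]

Scan for sites:
  TgoIX (TGTAA, off=1): starts [13, 22, 53] → cuts [14, 23, 54]
  NpsI (AAATTT, off=3): starts [8, 16, 39] → cuts [11, 19, 42]
  AzqI (GTATGTC, off=1): starts [0, 31, 46, 58] → cuts [1, 32, 47, 59]

All cut coordinates (distinct, sorted): [1, 11, 14, 19, 23, 32, 42, 47, 54, 59]

Fragment lengths:
  [0,1): 1 bp
  [1,11): 10 bp
  [11,14): 3 bp
  [14,19): 5 bp
  [19,23): 4 bp
  [23,32): 9 bp
  [32,42): 10 bp
  [42,47): 5 bp
  [47,54): 7 bp
  [54,59): 5 bp
  [59,74): 15 bp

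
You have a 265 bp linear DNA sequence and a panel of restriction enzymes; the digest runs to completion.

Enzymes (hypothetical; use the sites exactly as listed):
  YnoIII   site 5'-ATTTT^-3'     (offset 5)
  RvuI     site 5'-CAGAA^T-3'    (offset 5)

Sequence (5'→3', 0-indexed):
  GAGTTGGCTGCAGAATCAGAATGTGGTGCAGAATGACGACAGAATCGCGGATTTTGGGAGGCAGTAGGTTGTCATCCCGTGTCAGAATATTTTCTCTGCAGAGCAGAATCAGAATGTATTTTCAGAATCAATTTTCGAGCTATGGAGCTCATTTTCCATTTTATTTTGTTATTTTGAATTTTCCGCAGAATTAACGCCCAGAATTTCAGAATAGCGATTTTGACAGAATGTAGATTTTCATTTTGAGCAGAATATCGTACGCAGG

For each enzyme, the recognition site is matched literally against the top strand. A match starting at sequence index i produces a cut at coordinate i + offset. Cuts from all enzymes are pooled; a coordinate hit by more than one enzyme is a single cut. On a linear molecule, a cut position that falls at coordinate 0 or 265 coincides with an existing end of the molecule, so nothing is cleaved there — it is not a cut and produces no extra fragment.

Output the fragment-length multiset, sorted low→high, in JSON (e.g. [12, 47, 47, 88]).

[5,5,6,6,6,6,7,7,7,8,8,8,8,8,8,10,10,11,11,12,13,13,15,15,20,32]

Scan for sites:
  YnoIII (ATTTT, off=5): starts [50, 88, 117, 130, 150, 157, 162, 170, 177, 216, 233, 239] → cuts [55, 93, 122, 135, 155, 162, 167, 175, 182, 221, 238, 244]
  RvuI (CAGAAT, off=5): starts [10, 16, 28, 39, 82, 103, 109, 122, 185, 198, 206, 223, 247] → cuts [15, 21, 33, 44, 87, 108, 114, 127, 190, 203, 211, 228, 252]

All cut coordinates (distinct, sorted): [15, 21, 33, 44, 55, 87, 93, 108, 114, 122, 127, 135, 155, 162, 167, 175, 182, 190, 203, 211, 221, 228, 238, 244, 252]

Fragment lengths:
  [0,15): 15 bp
  [15,21): 6 bp
  [21,33): 12 bp
  [33,44): 11 bp
  [44,55): 11 bp
  [55,87): 32 bp
  [87,93): 6 bp
  [93,108): 15 bp
  [108,114): 6 bp
  [114,122): 8 bp
  [122,127): 5 bp
  [127,135): 8 bp
  [135,155): 20 bp
  [155,162): 7 bp
  [162,167): 5 bp
  [167,175): 8 bp
  [175,182): 7 bp
  [182,190): 8 bp
  [190,203): 13 bp
  [203,211): 8 bp
  [211,221): 10 bp
  [221,228): 7 bp
  [228,238): 10 bp
  [238,244): 6 bp
  [244,252): 8 bp
  [252,265): 13 bp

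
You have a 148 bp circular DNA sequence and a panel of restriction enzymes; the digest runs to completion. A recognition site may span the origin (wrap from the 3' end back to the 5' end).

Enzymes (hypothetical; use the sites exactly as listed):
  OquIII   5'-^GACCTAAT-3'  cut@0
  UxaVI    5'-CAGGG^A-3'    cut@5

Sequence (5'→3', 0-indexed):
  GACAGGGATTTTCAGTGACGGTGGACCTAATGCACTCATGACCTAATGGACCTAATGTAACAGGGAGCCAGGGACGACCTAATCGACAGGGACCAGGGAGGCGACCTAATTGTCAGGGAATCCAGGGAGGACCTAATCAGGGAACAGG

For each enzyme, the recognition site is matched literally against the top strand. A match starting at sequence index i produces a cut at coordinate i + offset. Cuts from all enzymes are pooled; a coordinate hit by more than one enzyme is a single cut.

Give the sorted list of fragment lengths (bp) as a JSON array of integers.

[2,2,4,6,7,7,8,9,9,13,16,16,16,16,17]

Per-enzyme occurrences:
  OquIII (GACCTAAT, off=0): starts [23, 39, 48, 75, 102, 129] → cuts [23, 39, 48, 75, 102, 129]
  UxaVI (CAGGGA, off=5): starts [2, 60, 68, 86, 93, 113, 122, 137, 144] → cuts [1, 7, 65, 73, 91, 98, 118, 127, 142]

All cut coordinates (distinct, sorted): [1, 7, 23, 39, 48, 65, 73, 75, 91, 98, 102, 118, 127, 129, 142]

Fragments:
  1→7: 6 bp
  7→23: 16 bp
  23→39: 16 bp
  39→48: 9 bp
  48→65: 17 bp
  65→73: 8 bp
  73→75: 2 bp
  75→91: 16 bp
  91→98: 7 bp
  98→102: 4 bp
  102→118: 16 bp
  118→127: 9 bp
  127→129: 2 bp
  129→142: 13 bp
  142→1 (wrap): 148-142+1 = 7 bp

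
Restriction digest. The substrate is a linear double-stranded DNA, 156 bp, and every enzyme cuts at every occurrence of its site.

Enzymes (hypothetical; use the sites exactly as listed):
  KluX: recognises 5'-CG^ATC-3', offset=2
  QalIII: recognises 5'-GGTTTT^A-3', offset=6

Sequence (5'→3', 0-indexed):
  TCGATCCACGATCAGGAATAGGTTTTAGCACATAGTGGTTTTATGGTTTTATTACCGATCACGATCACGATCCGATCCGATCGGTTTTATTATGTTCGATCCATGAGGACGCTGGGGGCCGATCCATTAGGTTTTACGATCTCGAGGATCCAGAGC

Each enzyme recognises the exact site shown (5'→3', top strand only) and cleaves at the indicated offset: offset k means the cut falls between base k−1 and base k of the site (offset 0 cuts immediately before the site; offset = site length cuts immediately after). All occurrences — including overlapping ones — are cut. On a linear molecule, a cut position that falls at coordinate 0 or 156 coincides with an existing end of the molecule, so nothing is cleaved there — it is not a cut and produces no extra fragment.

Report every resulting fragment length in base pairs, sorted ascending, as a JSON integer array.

[3,3,5,5,6,6,7,7,8,9,10,14,16,16,18,23]

Site scan:
  KluX CGATC/2: at [1, 8, 55, 61, 67, 72, 77, 96, 119, 136] ⇒ [3, 10, 57, 63, 69, 74, 79, 98, 121, 138]
  QalIII GGTTTTA/6: at [20, 36, 44, 82, 129] ⇒ [26, 42, 50, 88, 135]

Pooled cuts: [3, 10, 26, 42, 50, 57, 63, 69, 74, 79, 88, 98, 121, 135, 138]

Fragment lengths:
  [0,3): 3 bp
  [3,10): 7 bp
  [10,26): 16 bp
  [26,42): 16 bp
  [42,50): 8 bp
  [50,57): 7 bp
  [57,63): 6 bp
  [63,69): 6 bp
  [69,74): 5 bp
  [74,79): 5 bp
  [79,88): 9 bp
  [88,98): 10 bp
  [98,121): 23 bp
  [121,135): 14 bp
  [135,138): 3 bp
  [138,156): 18 bp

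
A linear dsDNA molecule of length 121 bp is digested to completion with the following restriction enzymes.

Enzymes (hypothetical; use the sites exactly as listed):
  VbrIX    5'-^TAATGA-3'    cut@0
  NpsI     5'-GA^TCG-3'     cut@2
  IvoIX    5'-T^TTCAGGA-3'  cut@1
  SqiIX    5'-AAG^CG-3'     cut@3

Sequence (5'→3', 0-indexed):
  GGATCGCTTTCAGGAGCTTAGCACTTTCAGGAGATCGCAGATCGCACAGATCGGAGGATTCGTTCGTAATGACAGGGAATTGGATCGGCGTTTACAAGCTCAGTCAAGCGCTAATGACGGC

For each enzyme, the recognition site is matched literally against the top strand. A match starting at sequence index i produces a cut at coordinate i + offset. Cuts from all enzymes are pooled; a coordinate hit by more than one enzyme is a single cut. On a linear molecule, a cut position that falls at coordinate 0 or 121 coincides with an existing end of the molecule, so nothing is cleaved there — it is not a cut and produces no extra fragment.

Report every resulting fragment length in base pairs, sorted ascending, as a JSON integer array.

[3,3,5,7,9,9,10,16,17,18,24]

Site scan:
  VbrIX (TAATGA, off=0): starts [66, 111] → cuts [66, 111]
  NpsI (GATCG, off=2): starts [1, 32, 39, 48, 82] → cuts [3, 34, 41, 50, 84]
  IvoIX (TTTCAGGA, off=1): starts [7, 24] → cuts [8, 25]
  SqiIX (AAGCG, off=3): starts [105] → cuts [108]

All cut coordinates (distinct, sorted): [3, 8, 25, 34, 41, 50, 66, 84, 108, 111]

Fragment lengths:
  [0,3): 3 bp
  [3,8): 5 bp
  [8,25): 17 bp
  [25,34): 9 bp
  [34,41): 7 bp
  [41,50): 9 bp
  [50,66): 16 bp
  [66,84): 18 bp
  [84,108): 24 bp
  [108,111): 3 bp
  [111,121): 10 bp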